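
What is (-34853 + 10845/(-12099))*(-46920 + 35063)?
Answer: 1666688263748/4033 ≈ 4.1326e+8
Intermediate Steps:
(-34853 + 10845/(-12099))*(-46920 + 35063) = (-34853 + 10845*(-1/12099))*(-11857) = (-34853 - 3615/4033)*(-11857) = -140565764/4033*(-11857) = 1666688263748/4033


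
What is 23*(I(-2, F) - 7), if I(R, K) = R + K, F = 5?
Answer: -92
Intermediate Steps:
I(R, K) = K + R
23*(I(-2, F) - 7) = 23*((5 - 2) - 7) = 23*(3 - 7) = 23*(-4) = -92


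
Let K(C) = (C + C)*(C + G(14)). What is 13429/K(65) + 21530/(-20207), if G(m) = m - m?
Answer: 6879331/13134550 ≈ 0.52376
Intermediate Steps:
G(m) = 0
K(C) = 2*C² (K(C) = (C + C)*(C + 0) = (2*C)*C = 2*C²)
13429/K(65) + 21530/(-20207) = 13429/((2*65²)) + 21530/(-20207) = 13429/((2*4225)) + 21530*(-1/20207) = 13429/8450 - 21530/20207 = 13429*(1/8450) - 21530/20207 = 1033/650 - 21530/20207 = 6879331/13134550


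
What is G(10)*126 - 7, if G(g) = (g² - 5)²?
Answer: 1137143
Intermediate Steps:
G(g) = (-5 + g²)²
G(10)*126 - 7 = (-5 + 10²)²*126 - 7 = (-5 + 100)²*126 - 7 = 95²*126 - 7 = 9025*126 - 7 = 1137150 - 7 = 1137143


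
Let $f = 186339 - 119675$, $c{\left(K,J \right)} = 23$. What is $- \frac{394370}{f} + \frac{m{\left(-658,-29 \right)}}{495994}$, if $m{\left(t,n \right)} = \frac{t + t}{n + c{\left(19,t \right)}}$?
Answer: $- \frac{146692899107}{24798708012} \approx -5.9153$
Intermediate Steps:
$m{\left(t,n \right)} = \frac{2 t}{23 + n}$ ($m{\left(t,n \right)} = \frac{t + t}{n + 23} = \frac{2 t}{23 + n}$)
$f = 66664$ ($f = 186339 - 119675 = 66664$)
$- \frac{394370}{f} + \frac{m{\left(-658,-29 \right)}}{495994} = - \frac{394370}{66664} + \frac{2 \left(-658\right) \frac{1}{23 - 29}}{495994} = \left(-394370\right) \frac{1}{66664} + 2 \left(-658\right) \frac{1}{-6} \cdot \frac{1}{495994} = - \frac{197185}{33332} + 2 \left(-658\right) \left(- \frac{1}{6}\right) \frac{1}{495994} = - \frac{197185}{33332} + \frac{658}{3} \cdot \frac{1}{495994} = - \frac{197185}{33332} + \frac{329}{743991} = - \frac{146692899107}{24798708012}$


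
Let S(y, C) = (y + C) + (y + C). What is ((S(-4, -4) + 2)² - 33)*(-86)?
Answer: -14018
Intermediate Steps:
S(y, C) = 2*C + 2*y (S(y, C) = (C + y) + (C + y) = 2*C + 2*y)
((S(-4, -4) + 2)² - 33)*(-86) = (((2*(-4) + 2*(-4)) + 2)² - 33)*(-86) = (((-8 - 8) + 2)² - 33)*(-86) = ((-16 + 2)² - 33)*(-86) = ((-14)² - 33)*(-86) = (196 - 33)*(-86) = 163*(-86) = -14018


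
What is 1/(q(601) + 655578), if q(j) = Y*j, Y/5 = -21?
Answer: 1/592473 ≈ 1.6878e-6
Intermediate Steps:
Y = -105 (Y = 5*(-21) = -105)
q(j) = -105*j
1/(q(601) + 655578) = 1/(-105*601 + 655578) = 1/(-63105 + 655578) = 1/592473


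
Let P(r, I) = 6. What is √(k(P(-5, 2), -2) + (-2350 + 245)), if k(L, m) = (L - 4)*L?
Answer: I*√2093 ≈ 45.749*I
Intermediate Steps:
k(L, m) = L*(-4 + L) (k(L, m) = (-4 + L)*L = L*(-4 + L))
√(k(P(-5, 2), -2) + (-2350 + 245)) = √(6*(-4 + 6) + (-2350 + 245)) = √(6*2 - 2105) = √(12 - 2105) = √(-2093) = I*√2093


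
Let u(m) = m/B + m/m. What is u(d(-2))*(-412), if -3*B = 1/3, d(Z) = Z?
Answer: -7828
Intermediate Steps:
B = -⅑ (B = -⅓/3 = -⅓*⅓ = -⅑ ≈ -0.11111)
u(m) = 1 - 9*m (u(m) = m/(-⅑) + m/m = m*(-9) + 1 = -9*m + 1 = 1 - 9*m)
u(d(-2))*(-412) = (1 - 9*(-2))*(-412) = (1 + 18)*(-412) = 19*(-412) = -7828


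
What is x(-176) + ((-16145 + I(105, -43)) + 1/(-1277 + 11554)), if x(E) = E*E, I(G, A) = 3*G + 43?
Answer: 156097354/10277 ≈ 15189.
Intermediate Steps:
I(G, A) = 43 + 3*G
x(E) = E**2
x(-176) + ((-16145 + I(105, -43)) + 1/(-1277 + 11554)) = (-176)**2 + ((-16145 + (43 + 3*105)) + 1/(-1277 + 11554)) = 30976 + ((-16145 + (43 + 315)) + 1/10277) = 30976 + ((-16145 + 358) + 1/10277) = 30976 + (-15787 + 1/10277) = 30976 - 162242998/10277 = 156097354/10277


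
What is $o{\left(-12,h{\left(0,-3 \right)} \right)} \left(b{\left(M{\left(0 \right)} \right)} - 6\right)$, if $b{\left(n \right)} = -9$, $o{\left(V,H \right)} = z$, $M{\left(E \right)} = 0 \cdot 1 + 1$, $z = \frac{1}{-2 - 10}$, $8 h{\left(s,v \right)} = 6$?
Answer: $\frac{5}{4} \approx 1.25$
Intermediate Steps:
$h{\left(s,v \right)} = \frac{3}{4}$ ($h{\left(s,v \right)} = \frac{1}{8} \cdot 6 = \frac{3}{4}$)
$z = - \frac{1}{12}$ ($z = \frac{1}{-12} = - \frac{1}{12} \approx -0.083333$)
$M{\left(E \right)} = 1$ ($M{\left(E \right)} = 0 + 1 = 1$)
$o{\left(V,H \right)} = - \frac{1}{12}$
$o{\left(-12,h{\left(0,-3 \right)} \right)} \left(b{\left(M{\left(0 \right)} \right)} - 6\right) = - \frac{-9 - 6}{12} = \left(- \frac{1}{12}\right) \left(-15\right) = \frac{5}{4}$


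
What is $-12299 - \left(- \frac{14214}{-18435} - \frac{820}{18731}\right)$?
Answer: $- \frac{1415723145083}{115101995} \approx -12300.0$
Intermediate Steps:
$-12299 - \left(- \frac{14214}{-18435} - \frac{820}{18731}\right) = -12299 - \left(\left(-14214\right) \left(- \frac{1}{18435}\right) - \frac{820}{18731}\right) = -12299 - \left(\frac{4738}{6145} - \frac{820}{18731}\right) = -12299 - \frac{83708578}{115101995} = - \frac{1415723145083}{115101995}$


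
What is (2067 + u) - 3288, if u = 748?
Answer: -473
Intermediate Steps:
(2067 + u) - 3288 = (2067 + 748) - 3288 = 2815 - 3288 = -473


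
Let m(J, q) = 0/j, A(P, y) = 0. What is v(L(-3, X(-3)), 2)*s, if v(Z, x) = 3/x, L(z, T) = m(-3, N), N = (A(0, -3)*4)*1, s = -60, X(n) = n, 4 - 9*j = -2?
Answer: -90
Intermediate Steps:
j = ⅔ (j = 4/9 - ⅑*(-2) = 4/9 + 2/9 = ⅔ ≈ 0.66667)
N = 0 (N = (0*4)*1 = 0*1 = 0)
m(J, q) = 0 (m(J, q) = 0/(⅔) = 0*(3/2) = 0)
L(z, T) = 0
v(L(-3, X(-3)), 2)*s = (3/2)*(-60) = -90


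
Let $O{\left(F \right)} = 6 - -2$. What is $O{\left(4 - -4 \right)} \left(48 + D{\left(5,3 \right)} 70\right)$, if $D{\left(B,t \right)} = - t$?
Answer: $-1296$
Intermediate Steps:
$O{\left(F \right)} = 8$ ($O{\left(F \right)} = 6 + 2 = 8$)
$O{\left(4 - -4 \right)} \left(48 + D{\left(5,3 \right)} 70\right) = 8 \left(48 + \left(-1\right) 3 \cdot 70\right) = 8 \left(48 - 210\right) = 8 \left(-162\right) = -1296$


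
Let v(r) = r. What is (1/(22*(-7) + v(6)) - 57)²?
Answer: 71182969/21904 ≈ 3249.8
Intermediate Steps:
(1/(22*(-7) + v(6)) - 57)² = (1/(22*(-7) + 6) - 57)² = (1/(-154 + 6) - 57)² = (1/(-148) - 57)² = (-1/148 - 57)² = (-8437/148)² = 71182969/21904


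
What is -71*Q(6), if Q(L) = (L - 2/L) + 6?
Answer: -2485/3 ≈ -828.33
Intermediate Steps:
Q(L) = 6 + L - 2/L
-71*Q(6) = -71*(6 + 6 - 2/6) = -71*(6 + 6 - 2*⅙) = -71*(6 + 6 - ⅓) = -71*35/3 = -2485/3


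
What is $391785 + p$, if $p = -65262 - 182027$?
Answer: $144496$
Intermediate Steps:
$p = -247289$ ($p = -65262 - 182027 = -247289$)
$391785 + p = 391785 - 247289 = 144496$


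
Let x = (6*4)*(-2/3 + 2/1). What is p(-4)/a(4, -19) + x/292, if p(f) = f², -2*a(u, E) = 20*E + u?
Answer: 668/3431 ≈ 0.19470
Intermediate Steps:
a(u, E) = -10*E - u/2 (a(u, E) = -(20*E + u)/2 = -(u + 20*E)/2 = -10*E - u/2)
x = 32 (x = 24*(-2*⅓ + 2*1) = 24*(-⅔ + 2) = 24*(4/3) = 32)
p(-4)/a(4, -19) + x/292 = (-4)²/(-10*(-19) - ½*4) + 32/292 = 16/(190 - 2) + 32*(1/292) = 16/188 + 8/73 = 16*(1/188) + 8/73 = 4/47 + 8/73 = 668/3431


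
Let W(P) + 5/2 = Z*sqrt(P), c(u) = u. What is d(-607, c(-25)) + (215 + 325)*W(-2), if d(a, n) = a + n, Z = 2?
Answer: -1982 + 1080*I*sqrt(2) ≈ -1982.0 + 1527.4*I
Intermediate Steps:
W(P) = -5/2 + 2*sqrt(P)
d(-607, c(-25)) + (215 + 325)*W(-2) = (-607 - 25) + (215 + 325)*(-5/2 + 2*sqrt(-2)) = -632 + 540*(-5/2 + 2*(I*sqrt(2))) = -632 + 540*(-5/2 + 2*I*sqrt(2)) = -632 + (-1350 + 1080*I*sqrt(2)) = -1982 + 1080*I*sqrt(2)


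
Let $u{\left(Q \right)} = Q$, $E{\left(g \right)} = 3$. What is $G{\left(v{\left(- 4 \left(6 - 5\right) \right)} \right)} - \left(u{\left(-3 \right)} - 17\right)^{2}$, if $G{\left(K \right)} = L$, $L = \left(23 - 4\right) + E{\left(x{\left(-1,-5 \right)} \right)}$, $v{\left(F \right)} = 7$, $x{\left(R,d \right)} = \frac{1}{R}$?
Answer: $-378$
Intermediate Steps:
$L = 22$ ($L = \left(23 - 4\right) + 3 = 19 + 3 = 22$)
$G{\left(K \right)} = 22$
$G{\left(v{\left(- 4 \left(6 - 5\right) \right)} \right)} - \left(u{\left(-3 \right)} - 17\right)^{2} = 22 - \left(-3 - 17\right)^{2} = 22 - \left(-20\right)^{2} = 22 - 400 = -378$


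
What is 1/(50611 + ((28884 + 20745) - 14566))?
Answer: 1/85674 ≈ 1.1672e-5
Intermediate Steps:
1/(50611 + ((28884 + 20745) - 14566)) = 1/(50611 + (49629 - 14566)) = 1/(50611 + 35063) = 1/85674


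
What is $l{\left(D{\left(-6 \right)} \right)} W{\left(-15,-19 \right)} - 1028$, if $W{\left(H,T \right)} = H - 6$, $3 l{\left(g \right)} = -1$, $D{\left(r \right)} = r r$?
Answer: $-1021$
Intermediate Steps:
$D{\left(r \right)} = r^{2}$
$l{\left(g \right)} = - \frac{1}{3}$ ($l{\left(g \right)} = \frac{1}{3} \left(-1\right) = - \frac{1}{3}$)
$W{\left(H,T \right)} = -6 + H$
$l{\left(D{\left(-6 \right)} \right)} W{\left(-15,-19 \right)} - 1028 = - \frac{-6 - 15}{3} - 1028 = \left(- \frac{1}{3}\right) \left(-21\right) - 1028 = 7 - 1028 = -1021$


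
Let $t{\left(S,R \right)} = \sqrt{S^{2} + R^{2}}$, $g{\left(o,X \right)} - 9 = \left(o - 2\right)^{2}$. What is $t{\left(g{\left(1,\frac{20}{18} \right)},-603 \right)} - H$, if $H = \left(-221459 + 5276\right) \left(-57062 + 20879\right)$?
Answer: $-7822149489 + \sqrt{363709} \approx -7.8221 \cdot 10^{9}$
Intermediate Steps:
$g{\left(o,X \right)} = 9 + \left(-2 + o\right)^{2}$ ($g{\left(o,X \right)} = 9 + \left(o - 2\right)^{2} = 9 + \left(-2 + o\right)^{2}$)
$H = 7822149489$ ($H = \left(-216183\right) \left(-36183\right) = 7822149489$)
$t{\left(S,R \right)} = \sqrt{R^{2} + S^{2}}$
$t{\left(g{\left(1,\frac{20}{18} \right)},-603 \right)} - H = \sqrt{\left(-603\right)^{2} + \left(9 + \left(-2 + 1\right)^{2}\right)^{2}} - 7822149489 = \sqrt{363609 + \left(9 + \left(-1\right)^{2}\right)^{2}} - 7822149489 = \sqrt{363609 + \left(9 + 1\right)^{2}} - 7822149489 = \sqrt{363609 + 10^{2}} - 7822149489 = \sqrt{363609 + 100} - 7822149489 = \sqrt{363709} - 7822149489 = -7822149489 + \sqrt{363709}$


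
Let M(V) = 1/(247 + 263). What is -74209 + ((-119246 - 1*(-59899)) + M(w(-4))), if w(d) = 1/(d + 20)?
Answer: -68113559/510 ≈ -1.3356e+5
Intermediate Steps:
w(d) = 1/(20 + d)
M(V) = 1/510
-74209 + ((-119246 - 1*(-59899)) + M(w(-4))) = -74209 + ((-119246 - 1*(-59899)) + 1/510) = -74209 + ((-119246 + 59899) + 1/510) = -74209 + (-59347 + 1/510) = -74209 - 30266969/510 = -68113559/510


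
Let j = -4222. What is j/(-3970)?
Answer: 2111/1985 ≈ 1.0635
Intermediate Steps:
j/(-3970) = -4222/(-3970) = -4222*(-1/3970) = 2111/1985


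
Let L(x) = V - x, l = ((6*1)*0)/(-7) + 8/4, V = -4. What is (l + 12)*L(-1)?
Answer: -42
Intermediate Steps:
l = 2 (l = (6*0)*(-1/7) + 8*(1/4) = 0*(-1/7) + 2 = 0 + 2 = 2)
L(x) = -4 - x
(l + 12)*L(-1) = (2 + 12)*(-4 - 1*(-1)) = 14*(-4 + 1) = 14*(-3) = -42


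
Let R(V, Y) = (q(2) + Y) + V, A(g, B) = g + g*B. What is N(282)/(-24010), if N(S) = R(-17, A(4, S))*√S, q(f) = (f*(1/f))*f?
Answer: -1117*√282/24010 ≈ -0.78124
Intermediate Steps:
q(f) = f (q(f) = (f/f)*f = 1*f = f)
A(g, B) = g + B*g
R(V, Y) = 2 + V + Y (R(V, Y) = (2 + Y) + V = 2 + V + Y)
N(S) = √S*(-11 + 4*S) (N(S) = (2 - 17 + 4*(1 + S))*√S = (2 - 17 + (4 + 4*S))*√S = (-11 + 4*S)*√S = √S*(-11 + 4*S))
N(282)/(-24010) = (√282*(-11 + 4*282))/(-24010) = (√282*(-11 + 1128))*(-1/24010) = (√282*1117)*(-1/24010) = (1117*√282)*(-1/24010) = -1117*√282/24010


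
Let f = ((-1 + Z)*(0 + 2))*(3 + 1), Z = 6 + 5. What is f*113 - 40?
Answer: 9000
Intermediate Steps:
Z = 11
f = 80 (f = ((-1 + 11)*(0 + 2))*(3 + 1) = (10*2)*4 = 20*4 = 80)
f*113 - 40 = 80*113 - 40 = 9040 - 40 = 9000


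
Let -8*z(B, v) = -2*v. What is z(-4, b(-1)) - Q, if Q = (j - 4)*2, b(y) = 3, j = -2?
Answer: 51/4 ≈ 12.750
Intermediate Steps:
z(B, v) = v/4 (z(B, v) = -(-1)*v/4 = v/4)
Q = -12 (Q = (-2 - 4)*2 = -6*2 = -12)
z(-4, b(-1)) - Q = (1/4)*3 - 1*(-12) = 3/4 + 12 = 51/4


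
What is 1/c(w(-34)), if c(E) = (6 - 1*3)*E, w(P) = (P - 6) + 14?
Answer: -1/78 ≈ -0.012821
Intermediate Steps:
w(P) = 8 + P (w(P) = (-6 + P) + 14 = 8 + P)
c(E) = 3*E (c(E) = (6 - 3)*E = 3*E)
1/c(w(-34)) = 1/(3*(8 - 34)) = 1/(3*(-26)) = 1/(-78) = -1/78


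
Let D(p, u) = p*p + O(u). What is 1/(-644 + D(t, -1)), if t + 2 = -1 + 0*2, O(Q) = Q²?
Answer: -1/634 ≈ -0.0015773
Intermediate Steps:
t = -3 (t = -2 + (-1 + 0*2) = -2 + (-1 + 0) = -2 - 1 = -3)
D(p, u) = p² + u² (D(p, u) = p*p + u² = p² + u²)
1/(-644 + D(t, -1)) = 1/(-644 + ((-3)² + (-1)²)) = 1/(-644 + (9 + 1)) = 1/(-644 + 10) = 1/(-634) = -1/634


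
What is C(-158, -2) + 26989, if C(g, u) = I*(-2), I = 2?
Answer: 26985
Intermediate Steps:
C(g, u) = -4 (C(g, u) = 2*(-2) = -4)
C(-158, -2) + 26989 = -4 + 26989 = 26985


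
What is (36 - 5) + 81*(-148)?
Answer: -11957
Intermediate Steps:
(36 - 5) + 81*(-148) = 31 - 11988 = -11957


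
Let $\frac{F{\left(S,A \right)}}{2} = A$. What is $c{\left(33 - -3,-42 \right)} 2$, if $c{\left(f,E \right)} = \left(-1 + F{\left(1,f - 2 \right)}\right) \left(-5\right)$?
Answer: $-670$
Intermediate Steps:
$F{\left(S,A \right)} = 2 A$
$c{\left(f,E \right)} = 25 - 10 f$ ($c{\left(f,E \right)} = \left(-1 + 2 \left(f - 2\right)\right) \left(-5\right) = \left(-1 + 2 \left(-2 + f\right)\right) \left(-5\right) = \left(-1 + \left(-4 + 2 f\right)\right) \left(-5\right) = \left(-5 + 2 f\right) \left(-5\right) = 25 - 10 f$)
$c{\left(33 - -3,-42 \right)} 2 = \left(25 - 10 \left(33 - -3\right)\right) 2 = \left(25 - 10 \left(33 + 3\right)\right) 2 = \left(25 - 360\right) 2 = \left(-335\right) 2 = -670$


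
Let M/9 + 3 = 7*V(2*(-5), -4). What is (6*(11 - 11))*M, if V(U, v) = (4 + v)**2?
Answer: 0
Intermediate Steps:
M = -27 (M = -27 + 9*(7*(4 - 4)**2) = -27 + 9*(7*0**2) = -27 + 9*(7*0) = -27 + 9*0 = -27 + 0 = -27)
(6*(11 - 11))*M = (6*(11 - 11))*(-27) = (6*0)*(-27) = 0*(-27) = 0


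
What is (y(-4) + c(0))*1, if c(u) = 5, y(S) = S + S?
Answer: -3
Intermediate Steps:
y(S) = 2*S
(y(-4) + c(0))*1 = (2*(-4) + 5)*1 = (-8 + 5)*1 = -3*1 = -3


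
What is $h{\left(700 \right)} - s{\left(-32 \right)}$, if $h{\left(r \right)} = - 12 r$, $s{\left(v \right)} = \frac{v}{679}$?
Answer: $- \frac{5703568}{679} \approx -8400.0$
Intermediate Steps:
$s{\left(v \right)} = \frac{v}{679}$ ($s{\left(v \right)} = v \frac{1}{679} = \frac{v}{679}$)
$h{\left(700 \right)} - s{\left(-32 \right)} = \left(-12\right) 700 - \frac{1}{679} \left(-32\right) = -8400 - - \frac{32}{679} = -8400 + \frac{32}{679} = - \frac{5703568}{679}$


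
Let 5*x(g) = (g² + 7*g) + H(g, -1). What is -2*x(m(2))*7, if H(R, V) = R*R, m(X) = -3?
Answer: 42/5 ≈ 8.4000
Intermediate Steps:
H(R, V) = R²
x(g) = 2*g²/5 + 7*g/5 (x(g) = ((g² + 7*g) + g²)/5 = (2*g² + 7*g)/5 = 2*g²/5 + 7*g/5)
-2*x(m(2))*7 = -2*(-3)*(7 + 2*(-3))/5*7 = -2*(-3)*(7 - 6)/5*7 = -2*(-3)/5*7 = -2*(-⅗)*7 = (6/5)*7 = 42/5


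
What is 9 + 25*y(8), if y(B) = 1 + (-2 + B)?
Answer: 184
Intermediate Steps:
y(B) = -1 + B
9 + 25*y(8) = 9 + 25*(-1 + 8) = 9 + 25*7 = 9 + 175 = 184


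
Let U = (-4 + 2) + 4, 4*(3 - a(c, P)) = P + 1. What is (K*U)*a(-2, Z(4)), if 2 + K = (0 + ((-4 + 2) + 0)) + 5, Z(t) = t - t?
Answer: 11/2 ≈ 5.5000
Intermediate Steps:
Z(t) = 0
a(c, P) = 11/4 - P/4 (a(c, P) = 3 - (P + 1)/4 = 3 - (1 + P)/4 = 3 + (-¼ - P/4) = 11/4 - P/4)
U = 2 (U = -2 + 4 = 2)
K = 1 (K = -2 + ((0 + ((-4 + 2) + 0)) + 5) = -2 + ((0 + (-2 + 0)) + 5) = -2 + ((0 - 2) + 5) = -2 + (-2 + 5) = -2 + 3 = 1)
(K*U)*a(-2, Z(4)) = (1*2)*(11/4 - ¼*0) = 2*(11/4 + 0) = 2*(11/4) = 11/2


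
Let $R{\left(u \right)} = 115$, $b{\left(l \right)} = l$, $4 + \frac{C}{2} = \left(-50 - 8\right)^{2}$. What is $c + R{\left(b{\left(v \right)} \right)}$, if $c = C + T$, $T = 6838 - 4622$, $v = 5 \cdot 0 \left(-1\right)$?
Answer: $9051$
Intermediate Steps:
$v = 0$ ($v = 0 \left(-1\right) = 0$)
$C = 6720$ ($C = -8 + 2 \left(-50 - 8\right)^{2} = -8 + 2 \left(-58\right)^{2} = -8 + 2 \cdot 3364 = -8 + 6728 = 6720$)
$T = 2216$ ($T = 6838 - 4622 = 2216$)
$c = 8936$ ($c = 6720 + 2216 = 8936$)
$c + R{\left(b{\left(v \right)} \right)} = 8936 + 115 = 9051$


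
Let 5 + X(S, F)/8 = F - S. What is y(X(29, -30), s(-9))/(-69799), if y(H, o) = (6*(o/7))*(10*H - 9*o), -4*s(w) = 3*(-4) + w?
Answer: 186021/558392 ≈ 0.33314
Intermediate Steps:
s(w) = 3 - w/4 (s(w) = -(3*(-4) + w)/4 = -(-12 + w)/4 = 3 - w/4)
X(S, F) = -40 - 8*S + 8*F (X(S, F) = -40 + 8*(F - S) = -40 + (-8*S + 8*F) = -40 - 8*S + 8*F)
y(H, o) = 6*o*(-9*o + 10*H)/7 (y(H, o) = (6*(o*(1/7)))*(-9*o + 10*H) = (6*(o/7))*(-9*o + 10*H) = (6*o/7)*(-9*o + 10*H) = 6*o*(-9*o + 10*H)/7)
y(X(29, -30), s(-9))/(-69799) = (6*(3 - 1/4*(-9))*(-9*(3 - 1/4*(-9)) + 10*(-40 - 8*29 + 8*(-30)))/7)/(-69799) = (6*(3 + 9/4)*(-9*(3 + 9/4) + 10*(-40 - 232 - 240))/7)*(-1/69799) = ((6/7)*(21/4)*(-9*21/4 + 10*(-512)))*(-1/69799) = ((6/7)*(21/4)*(-189/4 - 5120))*(-1/69799) = ((6/7)*(21/4)*(-20669/4))*(-1/69799) = -186021/8*(-1/69799) = 186021/558392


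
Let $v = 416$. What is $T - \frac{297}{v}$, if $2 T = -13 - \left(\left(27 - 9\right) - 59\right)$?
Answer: $\frac{5527}{416} \approx 13.286$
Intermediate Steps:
$T = 14$ ($T = \frac{-13 - \left(\left(27 - 9\right) - 59\right)}{2} = \frac{-13 - \left(18 - 59\right)}{2} = \frac{-13 - -41}{2} = \frac{-13 + 41}{2} = \frac{1}{2} \cdot 28 = 14$)
$T - \frac{297}{v} = 14 - \frac{297}{416} = \frac{5527}{416}$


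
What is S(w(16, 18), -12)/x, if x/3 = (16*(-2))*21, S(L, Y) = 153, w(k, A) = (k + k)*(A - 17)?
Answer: -17/224 ≈ -0.075893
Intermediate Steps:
w(k, A) = 2*k*(-17 + A) (w(k, A) = (2*k)*(-17 + A) = 2*k*(-17 + A))
x = -2016 (x = 3*((16*(-2))*21) = 3*(-32*21) = 3*(-672) = -2016)
S(w(16, 18), -12)/x = 153/(-2016) = 153*(-1/2016) = -17/224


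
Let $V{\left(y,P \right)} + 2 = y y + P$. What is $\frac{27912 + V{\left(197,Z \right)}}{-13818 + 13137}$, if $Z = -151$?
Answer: $- \frac{66568}{681} \approx -97.75$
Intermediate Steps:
$V{\left(y,P \right)} = -2 + P + y^{2}$ ($V{\left(y,P \right)} = -2 + \left(y y + P\right) = -2 + \left(y^{2} + P\right) = -2 + \left(P + y^{2}\right) = -2 + P + y^{2}$)
$\frac{27912 + V{\left(197,Z \right)}}{-13818 + 13137} = \frac{27912 - \left(153 - 38809\right)}{-13818 + 13137} = \frac{27912 - -38656}{-681} = \left(27912 + 38656\right) \left(- \frac{1}{681}\right) = 66568 \left(- \frac{1}{681}\right) = - \frac{66568}{681}$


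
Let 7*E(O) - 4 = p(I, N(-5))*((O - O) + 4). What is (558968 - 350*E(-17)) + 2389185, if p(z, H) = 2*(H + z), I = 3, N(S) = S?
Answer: 2948753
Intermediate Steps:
p(z, H) = 2*H + 2*z
E(O) = -12/7 (E(O) = 4/7 + ((2*(-5) + 2*3)*((O - O) + 4))/7 = 4/7 + ((-10 + 6)*(0 + 4))/7 = 4/7 + (-4*4)/7 = 4/7 + (⅐)*(-16) = 4/7 - 16/7 = -12/7)
(558968 - 350*E(-17)) + 2389185 = (558968 - 350*(-12/7)) + 2389185 = (558968 + 600) + 2389185 = 559568 + 2389185 = 2948753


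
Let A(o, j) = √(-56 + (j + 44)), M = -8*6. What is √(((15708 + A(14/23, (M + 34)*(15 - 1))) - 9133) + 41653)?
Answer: 2*√(12057 + I*√13) ≈ 219.61 + 0.032836*I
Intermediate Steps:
M = -48
A(o, j) = √(-12 + j) (A(o, j) = √(-56 + (44 + j)) = √(-12 + j))
√(((15708 + A(14/23, (M + 34)*(15 - 1))) - 9133) + 41653) = √(((15708 + √(-12 + (-48 + 34)*(15 - 1))) - 9133) + 41653) = √(((15708 + √(-12 - 14*14)) - 9133) + 41653) = √(((15708 + √(-12 - 196)) - 9133) + 41653) = √(((15708 + √(-208)) - 9133) + 41653) = √(((15708 + 4*I*√13) - 9133) + 41653) = √((6575 + 4*I*√13) + 41653) = √(48228 + 4*I*√13)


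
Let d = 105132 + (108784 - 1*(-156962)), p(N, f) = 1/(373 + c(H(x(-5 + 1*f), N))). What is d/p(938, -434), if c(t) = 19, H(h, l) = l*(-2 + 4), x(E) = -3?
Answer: 145384176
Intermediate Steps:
H(h, l) = 2*l (H(h, l) = l*2 = 2*l)
p(N, f) = 1/392 (p(N, f) = 1/(373 + 19) = 1/392)
d = 370878 (d = 105132 + (108784 + 156962) = 105132 + 265746 = 370878)
d/p(938, -434) = 370878/(1/392) = 370878*392 = 145384176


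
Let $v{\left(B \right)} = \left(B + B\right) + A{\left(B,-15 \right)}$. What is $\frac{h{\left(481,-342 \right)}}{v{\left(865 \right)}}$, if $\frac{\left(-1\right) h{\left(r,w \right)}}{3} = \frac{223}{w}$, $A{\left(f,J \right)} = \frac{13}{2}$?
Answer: $\frac{223}{197961} \approx 0.0011265$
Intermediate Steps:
$A{\left(f,J \right)} = \frac{13}{2}$ ($A{\left(f,J \right)} = 13 \cdot \frac{1}{2} = \frac{13}{2}$)
$h{\left(r,w \right)} = - \frac{669}{w}$ ($h{\left(r,w \right)} = - 3 \frac{223}{w} = - \frac{669}{w}$)
$v{\left(B \right)} = \frac{13}{2} + 2 B$ ($v{\left(B \right)} = \left(B + B\right) + \frac{13}{2} = 2 B + \frac{13}{2} = \frac{13}{2} + 2 B$)
$\frac{h{\left(481,-342 \right)}}{v{\left(865 \right)}} = \frac{\left(-669\right) \frac{1}{-342}}{\frac{13}{2} + 2 \cdot 865} = \frac{\left(-669\right) \left(- \frac{1}{342}\right)}{\frac{13}{2} + 1730} = \frac{223}{114 \cdot \frac{3473}{2}} = \frac{223}{114} \cdot \frac{2}{3473} = \frac{223}{197961}$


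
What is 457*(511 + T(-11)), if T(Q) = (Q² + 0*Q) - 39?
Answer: 271001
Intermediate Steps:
T(Q) = -39 + Q² (T(Q) = (Q² + 0) - 39 = Q² - 39 = -39 + Q²)
457*(511 + T(-11)) = 457*(511 + (-39 + (-11)²)) = 457*(511 + (-39 + 121)) = 457*(511 + 82) = 457*593 = 271001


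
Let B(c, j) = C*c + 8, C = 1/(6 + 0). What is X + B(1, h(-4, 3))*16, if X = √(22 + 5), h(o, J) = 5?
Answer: 392/3 + 3*√3 ≈ 135.86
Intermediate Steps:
C = ⅙ (C = 1/6 = ⅙ ≈ 0.16667)
X = 3*√3 (X = √27 = 3*√3 ≈ 5.1962)
B(c, j) = 8 + c/6 (B(c, j) = c/6 + 8 = 8 + c/6)
X + B(1, h(-4, 3))*16 = 3*√3 + (8 + (⅙)*1)*16 = 3*√3 + (8 + ⅙)*16 = 3*√3 + (49/6)*16 = 3*√3 + 392/3 = 392/3 + 3*√3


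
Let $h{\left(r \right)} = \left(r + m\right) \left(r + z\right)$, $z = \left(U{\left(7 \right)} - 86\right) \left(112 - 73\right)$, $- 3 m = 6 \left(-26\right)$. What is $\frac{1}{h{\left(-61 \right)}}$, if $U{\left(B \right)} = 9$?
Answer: $\frac{1}{27576} \approx 3.6263 \cdot 10^{-5}$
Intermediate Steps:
$m = 52$ ($m = - \frac{6 \left(-26\right)}{3} = \left(- \frac{1}{3}\right) \left(-156\right) = 52$)
$z = -3003$ ($z = \left(9 - 86\right) \left(112 - 73\right) = \left(-77\right) 39 = -3003$)
$h{\left(r \right)} = \left(-3003 + r\right) \left(52 + r\right)$ ($h{\left(r \right)} = \left(r + 52\right) \left(r - 3003\right) = \left(52 + r\right) \left(-3003 + r\right) = \left(-3003 + r\right) \left(52 + r\right)$)
$\frac{1}{h{\left(-61 \right)}} = \frac{1}{-156156 + \left(-61\right)^{2} - -180011} = \frac{1}{-156156 + 3721 + 180011} = \frac{1}{27576}$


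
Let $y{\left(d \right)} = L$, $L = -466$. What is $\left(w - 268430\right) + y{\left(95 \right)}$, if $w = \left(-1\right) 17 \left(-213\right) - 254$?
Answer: $-265529$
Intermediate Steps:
$w = 3367$ ($w = \left(-17\right) \left(-213\right) - 254 = 3621 - 254 = 3367$)
$y{\left(d \right)} = -466$
$\left(w - 268430\right) + y{\left(95 \right)} = \left(3367 - 268430\right) - 466 = -265063 - 466 = -265529$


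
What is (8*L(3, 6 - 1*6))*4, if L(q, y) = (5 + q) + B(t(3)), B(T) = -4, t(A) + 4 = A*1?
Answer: 128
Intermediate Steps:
t(A) = -4 + A (t(A) = -4 + A*1 = -4 + A)
L(q, y) = 1 + q (L(q, y) = (5 + q) - 4 = 1 + q)
(8*L(3, 6 - 1*6))*4 = (8*(1 + 3))*4 = (8*4)*4 = 32*4 = 128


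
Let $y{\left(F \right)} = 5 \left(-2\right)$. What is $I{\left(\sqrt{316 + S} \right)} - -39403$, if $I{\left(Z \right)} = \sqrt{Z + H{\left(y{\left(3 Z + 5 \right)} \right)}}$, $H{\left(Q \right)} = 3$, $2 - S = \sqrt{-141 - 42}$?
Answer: $39403 + \sqrt{3 + \sqrt{318 - i \sqrt{183}}} \approx 39408.0 - 0.041536 i$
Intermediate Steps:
$y{\left(F \right)} = -10$
$S = 2 - i \sqrt{183}$ ($S = 2 - \sqrt{-141 - 42} = 2 - \sqrt{-183} = 2 - i \sqrt{183} \approx 2.0 - 13.528 i$)
$I{\left(Z \right)} = \sqrt{3 + Z}$ ($I{\left(Z \right)} = \sqrt{Z + 3} = \sqrt{3 + Z}$)
$I{\left(\sqrt{316 + S} \right)} - -39403 = \sqrt{3 + \sqrt{316 + \left(2 - i \sqrt{183}\right)}} - -39403 = \sqrt{3 + \sqrt{318 - i \sqrt{183}}} + 39403 = 39403 + \sqrt{3 + \sqrt{318 - i \sqrt{183}}}$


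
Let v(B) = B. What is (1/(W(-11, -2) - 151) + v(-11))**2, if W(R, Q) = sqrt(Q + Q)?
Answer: 63004012032/520068025 + 1004024*I/520068025 ≈ 121.15 + 0.0019306*I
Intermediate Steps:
W(R, Q) = sqrt(2)*sqrt(Q) (W(R, Q) = sqrt(2*Q) = sqrt(2)*sqrt(Q))
(1/(W(-11, -2) - 151) + v(-11))**2 = (1/(sqrt(2)*sqrt(-2) - 151) - 11)**2 = (1/(sqrt(2)*(I*sqrt(2)) - 151) - 11)**2 = (1/(2*I - 151) - 11)**2 = (1/(-151 + 2*I) - 11)**2 = ((-151 - 2*I)/22805 - 11)**2 = (-11 + (-151 - 2*I)/22805)**2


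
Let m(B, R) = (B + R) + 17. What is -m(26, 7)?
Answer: -50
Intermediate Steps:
m(B, R) = 17 + B + R
-m(26, 7) = -(17 + 26 + 7) = -1*50 = -50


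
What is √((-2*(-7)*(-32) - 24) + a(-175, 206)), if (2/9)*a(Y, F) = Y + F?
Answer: I*√1330/2 ≈ 18.235*I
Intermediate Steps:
a(Y, F) = 9*F/2 + 9*Y/2 (a(Y, F) = 9*(Y + F)/2 = 9*(F + Y)/2 = 9*F/2 + 9*Y/2)
√((-2*(-7)*(-32) - 24) + a(-175, 206)) = √((-2*(-7)*(-32) - 24) + ((9/2)*206 + (9/2)*(-175))) = √((14*(-32) - 24) + (927 - 1575/2)) = √((-448 - 24) + 279/2) = √(-472 + 279/2) = √(-665/2) = I*√1330/2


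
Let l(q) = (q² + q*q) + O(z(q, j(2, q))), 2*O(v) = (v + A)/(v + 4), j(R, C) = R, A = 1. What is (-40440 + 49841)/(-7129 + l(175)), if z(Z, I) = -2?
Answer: 37604/216483 ≈ 0.17370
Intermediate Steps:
O(v) = (1 + v)/(2*(4 + v)) (O(v) = ((v + 1)/(v + 4))/2 = ((1 + v)/(4 + v))/2 = (1 + v)/(2*(4 + v)))
l(q) = -¼ + 2*q² (l(q) = (q² + q*q) + (1 - 2)/(2*(4 - 2)) = (q² + q²) + (½)*(-1)/2 = 2*q² + (½)*(½)*(-1) = 2*q² - ¼ = -¼ + 2*q²)
(-40440 + 49841)/(-7129 + l(175)) = (-40440 + 49841)/(-7129 + (-¼ + 2*175²)) = 9401/(-7129 + (-¼ + 2*30625)) = 9401/(-7129 + (-¼ + 61250)) = 9401/(-7129 + 244999/4) = 9401/(216483/4) = 9401*(4/216483) = 37604/216483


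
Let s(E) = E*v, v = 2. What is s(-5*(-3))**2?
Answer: 900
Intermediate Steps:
s(E) = 2*E (s(E) = E*2 = 2*E)
s(-5*(-3))**2 = (2*(-5*(-3)))**2 = (2*15)**2 = 30**2 = 900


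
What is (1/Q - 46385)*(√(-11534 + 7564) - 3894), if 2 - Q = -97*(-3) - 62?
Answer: 41001468024/227 - 10529396*I*√3970/227 ≈ 1.8062e+8 - 2.9226e+6*I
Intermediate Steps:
Q = -227 (Q = 2 - (-97*(-3) - 62) = 2 - (291 - 62) = 2 - 1*229 = 2 - 229 = -227)
(1/Q - 46385)*(√(-11534 + 7564) - 3894) = (1/(-227) - 46385)*(√(-11534 + 7564) - 3894) = (-1/227 - 46385)*(√(-3970) - 3894) = -10529396*(I*√3970 - 3894)/227 = -10529396*(-3894 + I*√3970)/227 = 41001468024/227 - 10529396*I*√3970/227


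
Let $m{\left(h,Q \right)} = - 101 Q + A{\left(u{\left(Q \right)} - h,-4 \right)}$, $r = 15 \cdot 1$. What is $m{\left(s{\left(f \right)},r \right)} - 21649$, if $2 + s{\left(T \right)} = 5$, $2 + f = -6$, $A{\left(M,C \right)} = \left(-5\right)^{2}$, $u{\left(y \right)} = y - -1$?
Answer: $-23139$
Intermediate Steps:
$u{\left(y \right)} = 1 + y$ ($u{\left(y \right)} = y + 1 = 1 + y$)
$A{\left(M,C \right)} = 25$
$f = -8$ ($f = -2 - 6 = -8$)
$s{\left(T \right)} = 3$ ($s{\left(T \right)} = -2 + 5 = 3$)
$r = 15$
$m{\left(h,Q \right)} = 25 - 101 Q$ ($m{\left(h,Q \right)} = - 101 Q + 25 = 25 - 101 Q$)
$m{\left(s{\left(f \right)},r \right)} - 21649 = \left(25 - 1515\right) - 21649 = -1490 - 21649 = -23139$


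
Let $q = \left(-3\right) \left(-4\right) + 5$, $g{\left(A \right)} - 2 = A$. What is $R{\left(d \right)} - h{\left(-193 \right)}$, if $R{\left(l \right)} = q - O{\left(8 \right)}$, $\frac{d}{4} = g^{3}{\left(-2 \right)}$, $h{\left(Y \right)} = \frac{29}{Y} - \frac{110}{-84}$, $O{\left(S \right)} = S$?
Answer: $\frac{63557}{8106} \approx 7.8407$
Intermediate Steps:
$g{\left(A \right)} = 2 + A$
$h{\left(Y \right)} = \frac{55}{42} + \frac{29}{Y}$ ($h{\left(Y \right)} = \frac{29}{Y} - - \frac{55}{42} = \frac{29}{Y} + \frac{55}{42} = \frac{55}{42} + \frac{29}{Y}$)
$q = 17$ ($q = 12 + 5 = 17$)
$d = 0$ ($d = 4 \left(2 - 2\right)^{3} = 4 \cdot 0^{3} = 4 \cdot 0 = 0$)
$R{\left(l \right)} = 9$ ($R{\left(l \right)} = 17 - 8 = 9$)
$R{\left(d \right)} - h{\left(-193 \right)} = 9 - \left(\frac{55}{42} + \frac{29}{-193}\right) = 9 - \left(\frac{55}{42} + 29 \left(- \frac{1}{193}\right)\right) = 9 - \left(\frac{55}{42} - \frac{29}{193}\right) = 9 - \frac{9397}{8106} = \frac{63557}{8106}$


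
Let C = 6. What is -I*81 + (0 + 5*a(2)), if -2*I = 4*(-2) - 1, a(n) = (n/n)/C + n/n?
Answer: -1076/3 ≈ -358.67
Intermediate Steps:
a(n) = 7/6 (a(n) = (n/n)/6 + n/n = 1*(1/6) + 1 = 1/6 + 1 = 7/6)
I = 9/2 (I = -(4*(-2) - 1)/2 = -(-8 - 1)/2 = -1/2*(-9) = 9/2 ≈ 4.5000)
-I*81 + (0 + 5*a(2)) = -1*9/2*81 + (0 + 5*(7/6)) = -9/2*81 + (0 + 35/6) = -729/2 + 35/6 = -1076/3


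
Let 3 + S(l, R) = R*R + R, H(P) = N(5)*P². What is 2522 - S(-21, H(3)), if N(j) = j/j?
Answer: 2435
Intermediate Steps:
N(j) = 1
H(P) = P² (H(P) = 1*P² = P²)
S(l, R) = -3 + R + R² (S(l, R) = -3 + (R*R + R) = -3 + (R² + R) = -3 + (R + R²) = -3 + R + R²)
2522 - S(-21, H(3)) = 2522 - (-3 + 3² + (3²)²) = 2522 - (-3 + 9 + 9²) = 2522 - (-3 + 9 + 81) = 2522 - 1*87 = 2522 - 87 = 2435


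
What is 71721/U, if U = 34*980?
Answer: 71721/33320 ≈ 2.1525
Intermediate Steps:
U = 33320
71721/U = 71721/33320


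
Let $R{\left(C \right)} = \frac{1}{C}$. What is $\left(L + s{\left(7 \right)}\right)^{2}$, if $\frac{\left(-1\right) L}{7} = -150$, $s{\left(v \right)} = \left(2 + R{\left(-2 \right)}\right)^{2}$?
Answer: $\frac{17715681}{16} \approx 1.1072 \cdot 10^{6}$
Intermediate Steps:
$s{\left(v \right)} = \frac{9}{4}$ ($s{\left(v \right)} = \left(2 + \frac{1}{-2}\right)^{2} = \left(2 - \frac{1}{2}\right)^{2} = \left(\frac{3}{2}\right)^{2} = \frac{9}{4}$)
$L = 1050$ ($L = \left(-7\right) \left(-150\right) = 1050$)
$\left(L + s{\left(7 \right)}\right)^{2} = \left(1050 + \frac{9}{4}\right)^{2} = \left(\frac{4209}{4}\right)^{2} = \frac{17715681}{16}$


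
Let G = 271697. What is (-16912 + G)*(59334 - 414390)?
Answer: -90462942960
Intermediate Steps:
(-16912 + G)*(59334 - 414390) = (-16912 + 271697)*(59334 - 414390) = 254785*(-355056) = -90462942960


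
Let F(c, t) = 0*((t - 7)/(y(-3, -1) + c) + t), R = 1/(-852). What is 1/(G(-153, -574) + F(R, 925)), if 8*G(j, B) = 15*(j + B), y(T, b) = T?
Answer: -8/10905 ≈ -0.00073361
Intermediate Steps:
R = -1/852 ≈ -0.0011737
G(j, B) = 15*B/8 + 15*j/8 (G(j, B) = (15*(j + B))/8 = (15*(B + j))/8 = (15*B + 15*j)/8 = 15*B/8 + 15*j/8)
F(c, t) = 0 (F(c, t) = 0*((t - 7)/(-3 + c) + t) = 0*((-7 + t)/(-3 + c) + t) = 0*(t + (-7 + t)/(-3 + c)) = 0)
1/(G(-153, -574) + F(R, 925)) = 1/(((15/8)*(-574) + (15/8)*(-153)) + 0) = 1/((-4305/4 - 2295/8) + 0) = 1/(-10905/8 + 0) = 1/(-10905/8) = -8/10905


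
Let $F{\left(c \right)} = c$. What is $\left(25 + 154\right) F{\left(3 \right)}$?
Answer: $537$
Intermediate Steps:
$\left(25 + 154\right) F{\left(3 \right)} = \left(25 + 154\right) 3 = 179 \cdot 3 = 537$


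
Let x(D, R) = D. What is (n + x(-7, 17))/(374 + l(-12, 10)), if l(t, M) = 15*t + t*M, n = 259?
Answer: 126/37 ≈ 3.4054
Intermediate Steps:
l(t, M) = 15*t + M*t
(n + x(-7, 17))/(374 + l(-12, 10)) = (259 - 7)/(374 - 12*(15 + 10)) = 252/(374 - 12*25) = 252/(374 - 300) = 252/74 = 252*(1/74) = 126/37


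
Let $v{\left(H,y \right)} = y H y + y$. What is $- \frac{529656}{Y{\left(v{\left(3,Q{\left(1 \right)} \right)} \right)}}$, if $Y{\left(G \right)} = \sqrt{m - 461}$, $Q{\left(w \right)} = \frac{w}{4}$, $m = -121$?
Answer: $\frac{88276 i \sqrt{582}}{97} \approx 21955.0 i$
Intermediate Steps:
$Q{\left(w \right)} = \frac{w}{4}$ ($Q{\left(w \right)} = w \frac{1}{4} = \frac{w}{4}$)
$v{\left(H,y \right)} = y + H y^{2}$ ($v{\left(H,y \right)} = H y y + y = H y^{2} + y = y + H y^{2}$)
$Y{\left(G \right)} = i \sqrt{582}$ ($Y{\left(G \right)} = \sqrt{-121 - 461} = \sqrt{-582} = i \sqrt{582}$)
$- \frac{529656}{Y{\left(v{\left(3,Q{\left(1 \right)} \right)} \right)}} = - \frac{529656}{i \sqrt{582}} = - 529656 \left(- \frac{i \sqrt{582}}{582}\right) = \frac{88276 i \sqrt{582}}{97}$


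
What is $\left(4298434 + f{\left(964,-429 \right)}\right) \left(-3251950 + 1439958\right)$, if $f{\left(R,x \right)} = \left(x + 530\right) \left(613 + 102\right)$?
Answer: $-7919581022808$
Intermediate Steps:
$f{\left(R,x \right)} = 378950 + 715 x$ ($f{\left(R,x \right)} = \left(530 + x\right) 715 = 378950 + 715 x$)
$\left(4298434 + f{\left(964,-429 \right)}\right) \left(-3251950 + 1439958\right) = \left(4298434 + \left(378950 + 715 \left(-429\right)\right)\right) \left(-3251950 + 1439958\right) = \left(4298434 + \left(378950 - 306735\right)\right) \left(-1811992\right) = \left(4298434 + 72215\right) \left(-1811992\right) = 4370649 \left(-1811992\right) = -7919581022808$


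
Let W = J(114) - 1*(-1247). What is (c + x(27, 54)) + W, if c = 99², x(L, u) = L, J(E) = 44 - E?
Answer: 11005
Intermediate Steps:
W = 1177 (W = (44 - 1*114) - 1*(-1247) = (44 - 114) + 1247 = -70 + 1247 = 1177)
c = 9801
(c + x(27, 54)) + W = (9801 + 27) + 1177 = 9828 + 1177 = 11005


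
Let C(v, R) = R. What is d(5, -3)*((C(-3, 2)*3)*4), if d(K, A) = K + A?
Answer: 48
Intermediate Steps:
d(K, A) = A + K
d(5, -3)*((C(-3, 2)*3)*4) = (-3 + 5)*((2*3)*4) = 2*(6*4) = 2*24 = 48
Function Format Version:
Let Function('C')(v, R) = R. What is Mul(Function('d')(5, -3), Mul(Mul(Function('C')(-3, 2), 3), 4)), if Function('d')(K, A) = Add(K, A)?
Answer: 48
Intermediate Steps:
Function('d')(K, A) = Add(A, K)
Mul(Function('d')(5, -3), Mul(Mul(Function('C')(-3, 2), 3), 4)) = Mul(Add(-3, 5), Mul(Mul(2, 3), 4)) = Mul(2, Mul(6, 4)) = Mul(2, 24) = 48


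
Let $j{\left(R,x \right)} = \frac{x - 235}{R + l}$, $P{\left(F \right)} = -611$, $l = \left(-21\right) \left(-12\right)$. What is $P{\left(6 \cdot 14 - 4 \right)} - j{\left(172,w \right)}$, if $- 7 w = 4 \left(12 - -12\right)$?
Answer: $- \frac{1811707}{2968} \approx -610.41$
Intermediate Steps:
$l = 252$
$w = - \frac{96}{7}$ ($w = - \frac{4 \left(12 - -12\right)}{7} = - \frac{4 \left(12 + 12\right)}{7} = - \frac{4 \cdot 24}{7} = \left(- \frac{1}{7}\right) 96 = - \frac{96}{7} \approx -13.714$)
$j{\left(R,x \right)} = \frac{-235 + x}{252 + R}$ ($j{\left(R,x \right)} = \frac{x - 235}{R + 252} = \frac{-235 + x}{252 + R}$)
$P{\left(6 \cdot 14 - 4 \right)} - j{\left(172,w \right)} = -611 - \frac{-235 - \frac{96}{7}}{252 + 172} = -611 - \frac{1}{424} \left(- \frac{1741}{7}\right) = -611 - - \frac{1741}{2968} = -611 + \frac{1741}{2968} = - \frac{1811707}{2968}$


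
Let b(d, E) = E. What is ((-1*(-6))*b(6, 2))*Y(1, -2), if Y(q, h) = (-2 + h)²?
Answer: 192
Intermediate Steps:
((-1*(-6))*b(6, 2))*Y(1, -2) = (-1*(-6)*2)*(-2 - 2)² = (6*2)*(-4)² = 12*16 = 192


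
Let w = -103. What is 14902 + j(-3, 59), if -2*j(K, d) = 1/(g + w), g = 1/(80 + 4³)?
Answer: 221011634/14831 ≈ 14902.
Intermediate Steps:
g = 1/144 (g = 1/(80 + 64) = 1/144 ≈ 0.0069444)
j(K, d) = 72/14831 (j(K, d) = -1/(2*(1/144 - 103)) = -1/(2*(-14831/144)) = -½*(-144/14831) = 72/14831)
14902 + j(-3, 59) = 14902 + 72/14831 = 221011634/14831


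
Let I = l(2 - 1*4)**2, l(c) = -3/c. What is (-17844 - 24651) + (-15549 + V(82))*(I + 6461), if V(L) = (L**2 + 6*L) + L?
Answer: -213483083/4 ≈ -5.3371e+7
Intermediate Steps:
I = 9/4 (I = (-3/(2 - 1*4))**2 = (-3/(2 - 4))**2 = (-3/(-2))**2 = (-3*(-1/2))**2 = (3/2)**2 = 9/4 ≈ 2.2500)
V(L) = L**2 + 7*L
(-17844 - 24651) + (-15549 + V(82))*(I + 6461) = (-17844 - 24651) + (-15549 + 82*(7 + 82))*(9/4 + 6461) = -42495 + (-15549 + 82*89)*(25853/4) = -42495 + (-15549 + 7298)*(25853/4) = -42495 - 8251*25853/4 = -42495 - 213313103/4 = -213483083/4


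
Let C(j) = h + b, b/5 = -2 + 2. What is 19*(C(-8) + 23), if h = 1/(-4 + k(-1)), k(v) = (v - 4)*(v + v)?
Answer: 2641/6 ≈ 440.17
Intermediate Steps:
k(v) = 2*v*(-4 + v) (k(v) = (-4 + v)*(2*v) = 2*v*(-4 + v))
b = 0 (b = 5*(-2 + 2) = 5*0 = 0)
h = 1/6 (h = 1/(-4 + 2*(-1)*(-4 - 1)) = 1/(-4 + 2*(-1)*(-5)) = 1/(-4 + 10) = 1/6 ≈ 0.16667)
C(j) = 1/6 (C(j) = 1/6 + 0 = 1/6)
19*(C(-8) + 23) = 19*(1/6 + 23) = 19*(139/6) = 2641/6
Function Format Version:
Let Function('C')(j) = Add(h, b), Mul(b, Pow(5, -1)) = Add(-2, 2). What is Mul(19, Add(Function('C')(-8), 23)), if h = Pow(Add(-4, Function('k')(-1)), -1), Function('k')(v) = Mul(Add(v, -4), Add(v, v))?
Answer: Rational(2641, 6) ≈ 440.17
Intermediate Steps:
Function('k')(v) = Mul(2, v, Add(-4, v)) (Function('k')(v) = Mul(Add(-4, v), Mul(2, v)) = Mul(2, v, Add(-4, v)))
b = 0 (b = Mul(5, Add(-2, 2)) = Mul(5, 0) = 0)
h = Rational(1, 6) (h = Pow(Add(-4, Mul(2, -1, Add(-4, -1))), -1) = Pow(Add(-4, Mul(2, -1, -5)), -1) = Pow(Add(-4, 10), -1) = Pow(6, -1) = Rational(1, 6) ≈ 0.16667)
Function('C')(j) = Rational(1, 6) (Function('C')(j) = Add(Rational(1, 6), 0) = Rational(1, 6))
Mul(19, Add(Function('C')(-8), 23)) = Mul(19, Add(Rational(1, 6), 23)) = Mul(19, Rational(139, 6)) = Rational(2641, 6)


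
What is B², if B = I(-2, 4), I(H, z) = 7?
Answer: 49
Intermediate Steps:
B = 7
B² = 7² = 49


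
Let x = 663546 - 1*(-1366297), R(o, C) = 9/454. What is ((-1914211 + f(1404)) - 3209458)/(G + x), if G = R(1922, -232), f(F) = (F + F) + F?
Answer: -2324233478/921548731 ≈ -2.5221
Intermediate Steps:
R(o, C) = 9/454 (R(o, C) = 9*(1/454) = 9/454)
x = 2029843 (x = 663546 + 1366297 = 2029843)
f(F) = 3*F (f(F) = 2*F + F = 3*F)
G = 9/454 ≈ 0.019824
((-1914211 + f(1404)) - 3209458)/(G + x) = ((-1914211 + 3*1404) - 3209458)/(9/454 + 2029843) = ((-1914211 + 4212) - 3209458)/(921548731/454) = (-1909999 - 3209458)*(454/921548731) = -5119457*454/921548731 = -2324233478/921548731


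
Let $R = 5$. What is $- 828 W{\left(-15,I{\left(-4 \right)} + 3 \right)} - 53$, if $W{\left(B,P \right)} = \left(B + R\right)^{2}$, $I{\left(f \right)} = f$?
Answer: $-82853$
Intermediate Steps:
$W{\left(B,P \right)} = \left(5 + B\right)^{2}$ ($W{\left(B,P \right)} = \left(B + 5\right)^{2} = \left(5 + B\right)^{2}$)
$- 828 W{\left(-15,I{\left(-4 \right)} + 3 \right)} - 53 = - 828 \left(5 - 15\right)^{2} - 53 = - 828 \left(-10\right)^{2} - 53 = \left(-828\right) 100 - 53 = -82800 - 53 = -82853$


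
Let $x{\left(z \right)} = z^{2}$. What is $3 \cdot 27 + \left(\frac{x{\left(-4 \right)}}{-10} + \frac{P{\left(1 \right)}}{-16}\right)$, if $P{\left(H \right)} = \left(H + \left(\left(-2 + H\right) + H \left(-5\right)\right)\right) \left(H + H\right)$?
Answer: $\frac{3201}{40} \approx 80.025$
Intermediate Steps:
$P{\left(H \right)} = 2 H \left(-2 - 3 H\right)$ ($P{\left(H \right)} = \left(H - \left(2 + 4 H\right)\right) 2 H = \left(-2 - 3 H\right) 2 H = 2 H \left(-2 - 3 H\right)$)
$3 \cdot 27 + \left(\frac{x{\left(-4 \right)}}{-10} + \frac{P{\left(1 \right)}}{-16}\right) = 3 \cdot 27 + \left(\frac{\left(-4\right)^{2}}{-10} + \frac{\left(-2\right) 1 \left(2 + 3 \cdot 1\right)}{-16}\right) = 81 + \left(16 \left(- \frac{1}{10}\right) + \left(-2\right) 1 \left(2 + 3\right) \left(- \frac{1}{16}\right)\right) = 81 - \left(\frac{8}{5} - \left(-2\right) 1 \cdot 5 \left(- \frac{1}{16}\right)\right) = 81 - \frac{39}{40} = \frac{3201}{40}$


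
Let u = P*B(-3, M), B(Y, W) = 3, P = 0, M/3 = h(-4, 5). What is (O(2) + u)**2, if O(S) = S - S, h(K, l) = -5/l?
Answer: 0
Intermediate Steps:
M = -3 (M = 3*(-5/5) = 3*(-5*1/5) = 3*(-1) = -3)
O(S) = 0
u = 0 (u = 0*3 = 0)
(O(2) + u)**2 = (0 + 0)**2 = 0**2 = 0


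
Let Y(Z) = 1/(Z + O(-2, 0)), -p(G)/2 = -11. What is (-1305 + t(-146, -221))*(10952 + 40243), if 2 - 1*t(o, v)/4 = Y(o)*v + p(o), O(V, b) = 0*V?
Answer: -5198698665/73 ≈ -7.1215e+7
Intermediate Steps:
O(V, b) = 0
p(G) = 22 (p(G) = -2*(-11) = 22)
Y(Z) = 1/Z (Y(Z) = 1/(Z + 0) = 1/Z)
t(o, v) = -80 - 4*v/o (t(o, v) = 8 - 4*(v/o + 22) = 8 - 4*(22 + v/o) = 8 + (-88 - 4*v/o) = -80 - 4*v/o)
(-1305 + t(-146, -221))*(10952 + 40243) = (-1305 + (-80 - 4*(-221)/(-146)))*(10952 + 40243) = (-1305 + (-80 - 4*(-221)*(-1/146)))*51195 = (-1305 + (-80 - 442/73))*51195 = (-1305 - 6282/73)*51195 = -101547/73*51195 = -5198698665/73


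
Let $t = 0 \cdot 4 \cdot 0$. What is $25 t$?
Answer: $0$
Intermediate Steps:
$t = 0$ ($t = 0 \cdot 0 = 0$)
$25 t = 25 \cdot 0 = 0$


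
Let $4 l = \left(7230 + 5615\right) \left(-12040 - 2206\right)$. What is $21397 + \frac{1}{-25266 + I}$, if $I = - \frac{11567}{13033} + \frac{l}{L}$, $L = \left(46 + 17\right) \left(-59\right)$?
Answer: $\frac{3837972475471579}{179369654125} \approx 21397.0$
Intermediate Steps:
$L = -3717$ ($L = 63 \left(-59\right) = -3717$)
$l = - \frac{91494935}{2}$ ($l = \frac{\left(7230 + 5615\right) \left(-12040 - 2206\right)}{4} = \frac{12845 \left(-14246\right)}{4} = \frac{1}{4} \left(-182989870\right) = - \frac{91494935}{2} \approx -4.5747 \cdot 10^{7}$)
$I = \frac{170338214111}{13841046}$ ($I = - \frac{11567}{13033} - \frac{91494935}{2 \left(-3717\right)} = \left(-11567\right) \frac{1}{13033} - - \frac{13070705}{1062} = - \frac{11567}{13033} + \frac{13070705}{1062} = \frac{170338214111}{13841046} \approx 12307.0$)
$21397 + \frac{1}{-25266 + I} = 21397 + \frac{1}{-25266 + \frac{170338214111}{13841046}} = 21397 + \frac{1}{- \frac{179369654125}{13841046}} = 21397 - \frac{13841046}{179369654125} = \frac{3837972475471579}{179369654125}$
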